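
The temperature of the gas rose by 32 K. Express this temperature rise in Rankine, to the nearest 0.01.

An interval of 1 K corresponds to 1.8°R.
32 × 1.8 = 57.60.

57.60°R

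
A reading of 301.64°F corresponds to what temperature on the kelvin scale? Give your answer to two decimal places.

422.95 K

In Celsius: (301.64 - 32) × 5/9 = 149.8000°C.
In kelvin: 149.8000 + 273.15 = 422.95 K.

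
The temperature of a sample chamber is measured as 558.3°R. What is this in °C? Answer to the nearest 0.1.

In Celsius: (558.3 - 491.67) × 5/9 = 37.0167°C.

37.0°C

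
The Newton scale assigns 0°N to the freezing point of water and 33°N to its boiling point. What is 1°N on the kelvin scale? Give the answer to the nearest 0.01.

276.18 K

Linear interpolation between the fixed points: C = (1 - 0) × 100 / (33 - 0) = 3.0303°C.
Then 3.0303 + 273.15 = 276.18 K.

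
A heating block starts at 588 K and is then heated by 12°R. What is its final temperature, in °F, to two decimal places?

610.73°F

Initial temperature in Celsius: 588 - 273.15 = 314.8500°C.
The 12°R change is an interval, so only the factor 5/9 applies: +12 × 5/9 = +6.6667°C.
Final Celsius temperature: 314.8500 + 6.6667 = 321.5167°C.
In Fahrenheit: 321.5167 × 1.8 + 32 = 610.73°F.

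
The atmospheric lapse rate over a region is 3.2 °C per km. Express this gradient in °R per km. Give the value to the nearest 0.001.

5.760 °R/km

Since only a temperature interval is involved, the additive offset between the scales drops out.
A change of 1°C is a change of 1.8°R, so 3.2 × 1.8 = 5.760.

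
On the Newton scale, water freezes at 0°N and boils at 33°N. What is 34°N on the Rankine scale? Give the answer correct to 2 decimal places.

Linear interpolation between the fixed points: C = (34 - 0) × 100 / (33 - 0) = 103.0303°C.
Then 103.0303 × 1.8 + 491.67 = 677.12°R.

677.12°R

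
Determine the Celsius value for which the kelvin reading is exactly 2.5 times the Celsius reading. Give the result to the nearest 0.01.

182.10°C

Let C be the Celsius reading. The kelvin reading is K = 1·C + 273.15.
Require K = 2.5·C: 1·C + 273.15 = 2.5·C.
(-1.5)·C = -273.15  ⇒  C = 182.10.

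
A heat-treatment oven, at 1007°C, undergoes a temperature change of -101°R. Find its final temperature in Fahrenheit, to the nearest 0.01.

The 101°R change is an interval, so only the factor 5/9 applies: -101 × 5/9 = -56.1111°C.
Final Celsius temperature: 1007.0000 - 56.1111 = 950.8889°C.
In Fahrenheit: 950.8889 × 1.8 + 32 = 1743.60°F.

1743.60°F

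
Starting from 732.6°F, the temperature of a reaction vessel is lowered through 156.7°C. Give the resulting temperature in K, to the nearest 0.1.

Initial temperature in Celsius: (732.6 - 32) × 5/9 = 389.2222°C.
Final Celsius temperature: 389.2222 - 156.7000 = 232.5222°C.
In kelvin: 232.5222 + 273.15 = 505.7 K.

505.7 K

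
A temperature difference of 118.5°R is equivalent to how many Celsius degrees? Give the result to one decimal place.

For a temperature interval the offset drops out; only the factor 5/9 applies.
118.5 × 5/9 = 65.8.

65.8°C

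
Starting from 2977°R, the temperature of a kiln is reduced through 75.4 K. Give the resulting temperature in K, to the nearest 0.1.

Initial temperature in Celsius: (2977 - 491.67) × 5/9 = 1380.7389°C.
The 75.4 K change is an interval; Kelvin and Celsius degrees are the same size, so ΔC = -75.4°C.
Final Celsius temperature: 1380.7389 - 75.4000 = 1305.3389°C.
In kelvin: 1305.3389 + 273.15 = 1578.5 K.

1578.5 K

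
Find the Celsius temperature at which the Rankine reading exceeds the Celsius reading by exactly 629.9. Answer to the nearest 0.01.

172.79°C

Let C be the Celsius reading. The Rankine reading is R = 1.8·C + 491.67.
Require R - C = 629.9: (0.8)·C + 491.67 = 629.9.
C = (629.9 - 491.67) / (0.8) = 172.79.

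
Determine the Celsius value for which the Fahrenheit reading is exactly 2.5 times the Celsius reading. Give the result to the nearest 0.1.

45.7°C

Let C be the Celsius reading. The Fahrenheit reading is F = 1.8·C + 32.
Require F = 2.5·C: 1.8·C + 32 = 2.5·C.
(-0.7)·C = -32  ⇒  C = 45.7.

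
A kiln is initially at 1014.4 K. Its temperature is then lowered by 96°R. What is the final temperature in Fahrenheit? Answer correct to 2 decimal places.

1270.25°F

Initial temperature in Celsius: 1014.4 - 273.15 = 741.2500°C.
The 96°R change is an interval, so only the factor 5/9 applies: -96 × 5/9 = -53.3333°C.
Final Celsius temperature: 741.2500 - 53.3333 = 687.9167°C.
In Fahrenheit: 687.9167 × 1.8 + 32 = 1270.25°F.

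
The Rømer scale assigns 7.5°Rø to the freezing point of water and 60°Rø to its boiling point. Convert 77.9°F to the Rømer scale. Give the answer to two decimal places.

First in Celsius: (77.9 - 32) × 5/9 = 25.5000°C.
Linearly onto the Rømer scale: 7.5 + (25.5000 / 100) × (60 - 7.5) = 20.89°Rø.

20.89°Rø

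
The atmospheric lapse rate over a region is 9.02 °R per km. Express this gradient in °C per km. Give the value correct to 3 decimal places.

The quantity depends on a temperature interval, so only the ratio of degree sizes applies; the offset between the scales is irrelevant.
A change of 1°R is a change of 5/9°C, so 9.02 × 5/9 = 5.011.

5.011 °C/km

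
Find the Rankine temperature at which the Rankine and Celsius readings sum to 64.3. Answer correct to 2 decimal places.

Let R be the Rankine reading. The Celsius reading is C = 5/9·R - 273.15.
Require R + C = 64.3: (14/9)·R - 273.15 = 64.3.
R = (64.3 + 273.15) / (14/9) = 216.93.

216.93°R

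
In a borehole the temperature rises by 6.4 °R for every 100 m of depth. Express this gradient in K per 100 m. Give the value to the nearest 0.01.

3.56 K/100 m

The quantity depends on a temperature interval, so only the ratio of degree sizes applies; the offset between the scales is irrelevant.
A change of 1°R is a change of 5/9 K, so 6.4 × 5/9 = 3.56.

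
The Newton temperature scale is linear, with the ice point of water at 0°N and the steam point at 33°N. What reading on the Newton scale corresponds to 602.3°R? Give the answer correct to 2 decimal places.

20.28°N

First in Celsius: (602.3 - 491.67) × 5/9 = 61.4611°C.
Linearly onto the Newton scale: 0 + (61.4611 / 100) × (33 - 0) = 20.28°N.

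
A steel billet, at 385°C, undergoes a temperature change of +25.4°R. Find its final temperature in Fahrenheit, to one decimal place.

The 25.4°R change is an interval, so only the factor 5/9 applies: +25.4 × 5/9 = +14.1111°C.
Final Celsius temperature: 385.0000 + 14.1111 = 399.1111°C.
In Fahrenheit: 399.1111 × 1.8 + 32 = 750.4°F.

750.4°F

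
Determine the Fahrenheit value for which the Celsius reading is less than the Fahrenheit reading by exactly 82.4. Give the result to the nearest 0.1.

145.4°F

Let F be the Fahrenheit reading. The Celsius reading is C = 5/9·F - 17.7778.
Require C - F = -82.4: (-4/9)·F - 17.7778 = -82.4.
F = (-82.4 + 17.7778) / (-4/9) = 145.4.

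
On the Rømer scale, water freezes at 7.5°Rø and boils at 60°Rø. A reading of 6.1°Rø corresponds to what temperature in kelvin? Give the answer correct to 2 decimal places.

270.48 K

Linear interpolation between the fixed points: C = (6.1 - 7.5) × 100 / (60 - 7.5) = -2.6667°C.
Then -2.6667 + 273.15 = 270.48 K.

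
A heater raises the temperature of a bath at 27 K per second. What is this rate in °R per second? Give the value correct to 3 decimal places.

48.600 °R/second

The quantity depends on a temperature interval, so only the ratio of degree sizes applies; the offset between the scales is irrelevant.
A change of 1 K is a change of 1.8°R, so 27 × 1.8 = 48.600.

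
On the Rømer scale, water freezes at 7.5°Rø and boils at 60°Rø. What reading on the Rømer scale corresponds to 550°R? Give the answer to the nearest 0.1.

24.5°Rø

First in Celsius: (550 - 491.67) × 5/9 = 32.4056°C.
Linearly onto the Rømer scale: 7.5 + (32.4056 / 100) × (60 - 7.5) = 24.5°Rø.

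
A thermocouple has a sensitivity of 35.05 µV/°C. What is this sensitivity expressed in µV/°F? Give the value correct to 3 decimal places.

19.472 µV/°F

The quantity depends on a temperature interval, so only the ratio of degree sizes applies; the offset between the scales is irrelevant.
A change of 1°F is a change of 5/9°C, so per °F the value is 35.05 × 5/9 = 19.472.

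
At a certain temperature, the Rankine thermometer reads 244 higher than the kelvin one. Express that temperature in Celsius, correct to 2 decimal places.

Let x be the kelvin reading; then the Rankine reading is 1.8·x.
(1.8·x) - x = 244  ⇒  (0.8)·x = 244  ⇒  x = 305.0000 K.
In Celsius: 305 - 273.15 = 31.85°C.

31.85°C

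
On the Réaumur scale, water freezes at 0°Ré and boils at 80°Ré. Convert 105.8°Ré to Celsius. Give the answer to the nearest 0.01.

132.25°C

Linear interpolation between the fixed points: C = (105.8 - 0) × 100 / (80 - 0) = 132.2500°C.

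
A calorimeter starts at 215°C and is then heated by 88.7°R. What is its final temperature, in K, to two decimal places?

The 88.7°R change is an interval, so only the factor 5/9 applies: +88.7 × 5/9 = +49.2778°C.
Final Celsius temperature: 215.0000 + 49.2778 = 264.2778°C.
In kelvin: 264.2778 + 273.15 = 537.43 K.

537.43 K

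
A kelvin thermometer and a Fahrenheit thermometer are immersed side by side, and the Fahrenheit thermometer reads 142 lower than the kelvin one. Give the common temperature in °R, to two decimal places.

Let x be the kelvin reading; then the Fahrenheit reading is 1.8·x - 459.67.
(1.8·x - 459.67) - x = -142  ⇒  (0.8)·x = 317.67  ⇒  x = 397.0875 K.
In Celsius: 397.0875 - 273.15 = 123.9375°C.
In Rankine: 123.9375 × 1.8 + 491.67 = 714.76°R.

714.76°R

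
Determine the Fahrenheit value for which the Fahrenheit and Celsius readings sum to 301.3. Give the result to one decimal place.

Let F be the Fahrenheit reading. The Celsius reading is C = 5/9·F - 17.7778.
Require F + C = 301.3: (14/9)·F - 17.7778 = 301.3.
F = (301.3 + 17.7778) / (14/9) = 205.1.

205.1°F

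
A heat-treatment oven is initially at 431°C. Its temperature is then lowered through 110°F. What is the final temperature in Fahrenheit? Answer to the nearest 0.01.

697.80°F

The 110°F change is an interval, so only the factor 5/9 applies: -110 × 5/9 = -61.1111°C.
Final Celsius temperature: 431.0000 - 61.1111 = 369.8889°C.
In Fahrenheit: 369.8889 × 1.8 + 32 = 697.80°F.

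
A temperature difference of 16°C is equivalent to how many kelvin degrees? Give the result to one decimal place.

Celsius and kelvin degrees are the same size, so the interval is unchanged: 16.0.

16.0 K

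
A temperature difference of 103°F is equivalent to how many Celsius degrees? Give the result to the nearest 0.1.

For a temperature interval the offset drops out; only the factor 5/9 applies.
103 × 5/9 = 57.2.

57.2°C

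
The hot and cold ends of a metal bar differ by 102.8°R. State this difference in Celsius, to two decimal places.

For a temperature interval the offset drops out; only the factor 5/9 applies.
102.8 × 5/9 = 57.11.

57.11°C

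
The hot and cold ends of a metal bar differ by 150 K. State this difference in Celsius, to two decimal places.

150.00°C

Kelvin and Celsius degrees are the same size, so the interval is unchanged: 150.00.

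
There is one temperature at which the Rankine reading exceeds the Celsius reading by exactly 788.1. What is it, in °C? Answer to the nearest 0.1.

370.5°C

Let C be the Celsius reading. The Rankine reading is R = 1.8·C + 491.67.
Require R - C = 788.1: (0.8)·C + 491.67 = 788.1.
C = (788.1 - 491.67) / (0.8) = 370.5.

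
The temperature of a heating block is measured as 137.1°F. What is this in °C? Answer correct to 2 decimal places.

58.39°C

In Celsius: (137.1 - 32) × 5/9 = 58.3889°C.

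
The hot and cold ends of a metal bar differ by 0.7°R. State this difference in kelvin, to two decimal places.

An interval of 1°R corresponds to 5/9 K.
0.7 × 5/9 = 0.39.

0.39 K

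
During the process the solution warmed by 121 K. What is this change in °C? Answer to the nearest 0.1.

Kelvin and Celsius degrees are the same size, so the interval is unchanged: 121.0.

121.0°C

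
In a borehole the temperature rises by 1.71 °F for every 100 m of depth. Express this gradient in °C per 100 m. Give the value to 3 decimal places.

Since only a temperature interval is involved, the additive offset between the scales drops out.
A change of 1°F is a change of 5/9°C, so 1.71 × 5/9 = 0.950.

0.950 °C/100 m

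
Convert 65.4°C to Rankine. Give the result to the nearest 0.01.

In Rankine: 65.4000 × 1.8 + 491.67 = 609.39°R.

609.39°R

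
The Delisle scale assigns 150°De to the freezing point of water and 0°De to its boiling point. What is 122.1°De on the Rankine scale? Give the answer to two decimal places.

Linear interpolation between the fixed points: C = (122.1 - 150) × 100 / (0 - 150) = 18.6000°C.
Then 18.6000 × 1.8 + 491.67 = 525.15°R.

525.15°R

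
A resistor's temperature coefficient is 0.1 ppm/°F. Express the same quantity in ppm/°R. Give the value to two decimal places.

0.10 ppm/°R

Since only a temperature interval is involved, the additive offset between the scales drops out.
A change of 1°R is a change of 1°F, so per °R the value is 0.1 × 1 = 0.10.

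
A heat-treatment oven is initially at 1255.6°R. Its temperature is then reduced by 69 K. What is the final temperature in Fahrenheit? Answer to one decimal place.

671.7°F

Initial temperature in Celsius: (1255.6 - 491.67) × 5/9 = 424.4056°C.
The 69 K change is an interval; Kelvin and Celsius degrees are the same size, so ΔC = -69°C.
Final Celsius temperature: 424.4056 - 69.0000 = 355.4056°C.
In Fahrenheit: 355.4056 × 1.8 + 32 = 671.7°F.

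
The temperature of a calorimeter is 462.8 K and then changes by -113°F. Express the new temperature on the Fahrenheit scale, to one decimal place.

260.4°F

Initial temperature in Celsius: 462.8 - 273.15 = 189.6500°C.
The 113°F change is an interval, so only the factor 5/9 applies: -113 × 5/9 = -62.7778°C.
Final Celsius temperature: 189.6500 - 62.7778 = 126.8722°C.
In Fahrenheit: 126.8722 × 1.8 + 32 = 260.4°F.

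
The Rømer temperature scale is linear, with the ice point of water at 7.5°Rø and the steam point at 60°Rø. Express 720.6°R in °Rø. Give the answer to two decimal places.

74.27°Rø

First in Celsius: (720.6 - 491.67) × 5/9 = 127.1833°C.
Linearly onto the Rømer scale: 7.5 + (127.1833 / 100) × (60 - 7.5) = 74.27°Rø.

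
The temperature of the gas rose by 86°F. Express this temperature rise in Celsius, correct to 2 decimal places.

Only the scale ratio 5/9 matters for a change in temperature.
86 × 5/9 = 47.78.

47.78°C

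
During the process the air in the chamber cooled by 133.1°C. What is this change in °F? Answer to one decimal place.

For a temperature interval the offset drops out; only the factor 1.8 applies.
133.1 × 1.8 = 239.6.

239.6°F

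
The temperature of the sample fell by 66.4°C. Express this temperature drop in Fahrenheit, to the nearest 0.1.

An interval of 1°C corresponds to 1.8°F.
66.4 × 1.8 = 119.5.

119.5°F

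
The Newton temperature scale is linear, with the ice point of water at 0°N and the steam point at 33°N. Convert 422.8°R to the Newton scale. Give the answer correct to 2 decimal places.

-12.63°N

First in Celsius: (422.8 - 491.67) × 5/9 = -38.2611°C.
Linearly onto the Newton scale: 0 + (-38.2611 / 100) × (33 - 0) = -12.63°N.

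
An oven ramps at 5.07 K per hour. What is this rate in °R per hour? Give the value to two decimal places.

9.13 °R/hour

Since only a temperature interval is involved, the additive offset between the scales drops out.
A change of 1 K is a change of 1.8°R, so 5.07 × 1.8 = 9.13.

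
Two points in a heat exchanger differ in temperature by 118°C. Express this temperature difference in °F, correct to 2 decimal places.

An interval of 1°C corresponds to 1.8°F.
118 × 1.8 = 212.40.

212.40°F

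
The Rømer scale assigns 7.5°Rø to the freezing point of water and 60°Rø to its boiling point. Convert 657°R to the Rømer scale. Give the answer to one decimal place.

55.7°Rø

First in Celsius: (657 - 491.67) × 5/9 = 91.8500°C.
Linearly onto the Rømer scale: 7.5 + (91.8500 / 100) × (60 - 7.5) = 55.7°Rø.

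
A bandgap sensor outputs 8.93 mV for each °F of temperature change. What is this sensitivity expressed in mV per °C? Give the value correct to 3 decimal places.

16.074 mV per °C

Since only a temperature interval is involved, the additive offset between the scales drops out.
A change of 1°C is a change of 1.8°F, so per °C the value is 8.93 × 1.8 = 16.074.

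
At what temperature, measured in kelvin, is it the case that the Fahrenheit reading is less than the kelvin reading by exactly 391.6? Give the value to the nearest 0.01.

Let K be the kelvin reading. The Fahrenheit reading is F = 1.8·K - 459.67.
Require F - K = -391.6: (0.8)·K - 459.67 = -391.6.
K = (-391.6 + 459.67) / (0.8) = 85.09.

85.09 K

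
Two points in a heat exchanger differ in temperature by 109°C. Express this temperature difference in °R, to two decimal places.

Only the scale ratio 1.8 matters for a change in temperature.
109 × 1.8 = 196.20.

196.20°R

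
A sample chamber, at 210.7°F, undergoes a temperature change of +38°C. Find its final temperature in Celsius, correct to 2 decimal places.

137.28°C

Initial temperature in Celsius: (210.7 - 32) × 5/9 = 99.2778°C.
Final Celsius temperature: 99.2778 + 38.0000 = 137.2778°C.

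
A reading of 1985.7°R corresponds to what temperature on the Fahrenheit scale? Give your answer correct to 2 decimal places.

In Celsius: (1985.7 - 491.67) × 5/9 = 830.0167°C.
In Fahrenheit: 830.0167 × 1.8 + 32 = 1526.03°F.

1526.03°F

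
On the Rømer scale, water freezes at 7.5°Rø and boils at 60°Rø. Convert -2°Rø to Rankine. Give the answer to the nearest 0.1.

459.1°R

Linear interpolation between the fixed points: C = (-2 - 7.5) × 100 / (60 - 7.5) = -18.0952°C.
Then -18.0952 × 1.8 + 491.67 = 459.1°R.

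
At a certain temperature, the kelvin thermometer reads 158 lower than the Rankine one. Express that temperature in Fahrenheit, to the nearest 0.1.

Let x be the Rankine reading; then the kelvin reading is 5/9·x.
(5/9·x) - x = -158  ⇒  (-4/9)·x = -158  ⇒  x = 355.5000°R.
In Celsius: (355.5 - 491.67) × 5/9 = -75.6500°C.
In Fahrenheit: -75.6500 × 1.8 + 32 = -104.2°F.

-104.2°F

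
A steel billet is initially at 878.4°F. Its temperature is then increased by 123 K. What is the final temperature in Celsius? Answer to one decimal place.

593.2°C

Initial temperature in Celsius: (878.4 - 32) × 5/9 = 470.2222°C.
The 123 K change is an interval; Kelvin and Celsius degrees are the same size, so ΔC = +123°C.
Final Celsius temperature: 470.2222 + 123.0000 = 593.2222°C.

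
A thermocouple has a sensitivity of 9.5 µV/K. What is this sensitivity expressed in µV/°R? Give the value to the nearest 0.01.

5.28 µV/°R

The quantity depends on a temperature interval, so only the ratio of degree sizes applies; the offset between the scales is irrelevant.
A change of 1°R is a change of 5/9 K, so per °R the value is 9.5 × 5/9 = 5.28.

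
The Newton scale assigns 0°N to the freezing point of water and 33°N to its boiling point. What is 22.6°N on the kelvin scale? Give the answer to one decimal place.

341.6 K

Linear interpolation between the fixed points: C = (22.6 - 0) × 100 / (33 - 0) = 68.4848°C.
Then 68.4848 + 273.15 = 341.6 K.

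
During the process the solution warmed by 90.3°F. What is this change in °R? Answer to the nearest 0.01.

90.30°R

Fahrenheit and Rankine degrees are the same size, so the interval is unchanged: 90.30.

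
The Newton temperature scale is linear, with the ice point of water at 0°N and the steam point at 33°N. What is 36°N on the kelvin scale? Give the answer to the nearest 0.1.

382.2 K

Linear interpolation between the fixed points: C = (36 - 0) × 100 / (33 - 0) = 109.0909°C.
Then 109.0909 + 273.15 = 382.2 K.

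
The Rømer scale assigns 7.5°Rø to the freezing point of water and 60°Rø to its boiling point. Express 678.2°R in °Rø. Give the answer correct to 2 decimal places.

61.90°Rø

First in Celsius: (678.2 - 491.67) × 5/9 = 103.6278°C.
Linearly onto the Rømer scale: 7.5 + (103.6278 / 100) × (60 - 7.5) = 61.90°Rø.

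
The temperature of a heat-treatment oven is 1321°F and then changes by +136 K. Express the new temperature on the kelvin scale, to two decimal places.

1125.26 K

Initial temperature in Celsius: (1321 - 32) × 5/9 = 716.1111°C.
The 136 K change is an interval; Kelvin and Celsius degrees are the same size, so ΔC = +136°C.
Final Celsius temperature: 716.1111 + 136.0000 = 852.1111°C.
In kelvin: 852.1111 + 273.15 = 1125.26 K.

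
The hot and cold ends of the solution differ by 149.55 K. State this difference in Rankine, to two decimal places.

269.19°R

Only the scale ratio 1.8 matters for a change in temperature.
149.55 × 1.8 = 269.19.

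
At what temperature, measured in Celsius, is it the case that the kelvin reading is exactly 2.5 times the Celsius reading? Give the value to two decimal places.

182.10°C

Let C be the Celsius reading. The kelvin reading is K = 1·C + 273.15.
Require K = 2.5·C: 1·C + 273.15 = 2.5·C.
(-1.5)·C = -273.15  ⇒  C = 182.10.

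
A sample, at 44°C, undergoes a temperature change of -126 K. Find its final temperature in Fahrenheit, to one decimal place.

The 126 K change is an interval; Kelvin and Celsius degrees are the same size, so ΔC = -126°C.
Final Celsius temperature: 44.0000 - 126.0000 = -82.0000°C.
In Fahrenheit: -82.0000 × 1.8 + 32 = -115.6°F.

-115.6°F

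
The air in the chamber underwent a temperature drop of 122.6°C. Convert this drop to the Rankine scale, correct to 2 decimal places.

220.68°R

An interval of 1°C corresponds to 1.8°R.
122.6 × 1.8 = 220.68.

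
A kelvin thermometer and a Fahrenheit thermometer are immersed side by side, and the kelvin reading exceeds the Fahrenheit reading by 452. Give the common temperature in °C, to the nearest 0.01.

-263.56°C

Let x be the kelvin reading; then the Fahrenheit reading is 1.8·x - 459.67.
(1.8·x - 459.67) - x = -452  ⇒  (0.8)·x = 7.67  ⇒  x = 9.5875 K.
In Celsius: 9.5875 - 273.15 = -263.56°C.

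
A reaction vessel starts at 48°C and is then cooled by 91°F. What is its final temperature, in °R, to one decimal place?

487.1°R

The 91°F change is an interval, so only the factor 5/9 applies: -91 × 5/9 = -50.5556°C.
Final Celsius temperature: 48.0000 - 50.5556 = -2.5556°C.
In Rankine: -2.5556 × 1.8 + 491.67 = 487.1°R.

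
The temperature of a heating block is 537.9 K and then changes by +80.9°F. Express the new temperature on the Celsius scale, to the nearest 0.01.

309.69°C

Initial temperature in Celsius: 537.9 - 273.15 = 264.7500°C.
The 80.9°F change is an interval, so only the factor 5/9 applies: +80.9 × 5/9 = +44.9444°C.
Final Celsius temperature: 264.7500 + 44.9444 = 309.6944°C.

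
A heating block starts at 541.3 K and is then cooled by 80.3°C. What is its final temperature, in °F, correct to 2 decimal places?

370.13°F

Initial temperature in Celsius: 541.3 - 273.15 = 268.1500°C.
Final Celsius temperature: 268.1500 - 80.3000 = 187.8500°C.
In Fahrenheit: 187.8500 × 1.8 + 32 = 370.13°F.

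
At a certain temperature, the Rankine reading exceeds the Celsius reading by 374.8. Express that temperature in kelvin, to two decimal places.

127.06 K

Let x be the Rankine reading; then the Celsius reading is 5/9·x - 273.15.
(5/9·x - 273.15) - x = -374.8  ⇒  (-4/9)·x = -101.65  ⇒  x = 228.7125°R.
In Celsius: (228.7125 - 491.67) × 5/9 = -146.0875°C.
In kelvin: -146.0875 + 273.15 = 127.06 K.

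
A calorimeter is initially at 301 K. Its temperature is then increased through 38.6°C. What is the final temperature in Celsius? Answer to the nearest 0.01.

Initial temperature in Celsius: 301 - 273.15 = 27.8500°C.
Final Celsius temperature: 27.8500 + 38.6000 = 66.4500°C.

66.45°C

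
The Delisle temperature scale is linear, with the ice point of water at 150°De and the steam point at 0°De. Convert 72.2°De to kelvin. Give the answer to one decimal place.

325.0 K

Linear interpolation between the fixed points: C = (72.2 - 150) × 100 / (0 - 150) = 51.8667°C.
Then 51.8667 + 273.15 = 325.0 K.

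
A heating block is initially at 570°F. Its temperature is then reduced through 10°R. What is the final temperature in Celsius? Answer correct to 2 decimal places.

293.33°C

Initial temperature in Celsius: (570 - 32) × 5/9 = 298.8889°C.
The 10°R change is an interval, so only the factor 5/9 applies: -10 × 5/9 = -5.5556°C.
Final Celsius temperature: 298.8889 - 5.5556 = 293.3333°C.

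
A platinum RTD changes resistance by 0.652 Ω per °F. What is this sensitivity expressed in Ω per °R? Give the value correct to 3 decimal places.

The quantity depends on a temperature interval, so only the ratio of degree sizes applies; the offset between the scales is irrelevant.
A change of 1°R is a change of 1°F, so per °R the value is 0.652 × 1 = 0.652.

0.652 Ω per °R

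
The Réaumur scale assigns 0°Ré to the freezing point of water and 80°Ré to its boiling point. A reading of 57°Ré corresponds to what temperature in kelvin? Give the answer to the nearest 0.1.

Linear interpolation between the fixed points: C = (57 - 0) × 100 / (80 - 0) = 71.2500°C.
Then 71.2500 + 273.15 = 344.4 K.

344.4 K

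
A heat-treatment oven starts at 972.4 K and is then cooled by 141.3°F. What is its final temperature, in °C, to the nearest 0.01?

Initial temperature in Celsius: 972.4 - 273.15 = 699.2500°C.
The 141.3°F change is an interval, so only the factor 5/9 applies: -141.3 × 5/9 = -78.5000°C.
Final Celsius temperature: 699.2500 - 78.5000 = 620.7500°C.

620.75°C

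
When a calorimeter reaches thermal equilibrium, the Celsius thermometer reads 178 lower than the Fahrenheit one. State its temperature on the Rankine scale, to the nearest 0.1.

820.2°R

Let x be the Fahrenheit reading; then the Celsius reading is 5/9·x - 17.7778.
(5/9·x - 17.7778) - x = -178  ⇒  (-4/9)·x = -160.222  ⇒  x = 360.5000°F.
In Celsius: (360.5 - 32) × 5/9 = 182.5000°C.
In Rankine: 182.5000 × 1.8 + 491.67 = 820.2°R.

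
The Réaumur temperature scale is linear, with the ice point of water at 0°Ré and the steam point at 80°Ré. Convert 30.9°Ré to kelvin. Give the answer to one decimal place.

311.8 K

Linear interpolation between the fixed points: C = (30.9 - 0) × 100 / (80 - 0) = 38.6250°C.
Then 38.6250 + 273.15 = 311.8 K.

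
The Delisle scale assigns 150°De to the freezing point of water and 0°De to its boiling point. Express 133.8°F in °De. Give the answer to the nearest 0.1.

First in Celsius: (133.8 - 32) × 5/9 = 56.5556°C.
Linearly onto the Delisle scale: 150 + (56.5556 / 100) × (0 - 150) = 65.2°De.

65.2°De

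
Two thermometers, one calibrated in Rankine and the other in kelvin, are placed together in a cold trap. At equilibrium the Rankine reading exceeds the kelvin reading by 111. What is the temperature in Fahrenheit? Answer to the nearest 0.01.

-209.92°F

Let x be the Rankine reading; then the kelvin reading is 5/9·x.
(5/9·x) - x = -111  ⇒  (-4/9)·x = -111  ⇒  x = 249.7500°R.
In Celsius: (249.75 - 491.67) × 5/9 = -134.4000°C.
In Fahrenheit: -134.4000 × 1.8 + 32 = -209.92°F.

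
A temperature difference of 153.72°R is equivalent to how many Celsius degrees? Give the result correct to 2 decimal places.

85.40°C

Only the scale ratio 5/9 matters for a change in temperature.
153.72 × 5/9 = 85.40.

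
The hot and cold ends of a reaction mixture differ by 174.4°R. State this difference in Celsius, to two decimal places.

96.89°C

An interval of 1°R corresponds to 5/9°C.
174.4 × 5/9 = 96.89.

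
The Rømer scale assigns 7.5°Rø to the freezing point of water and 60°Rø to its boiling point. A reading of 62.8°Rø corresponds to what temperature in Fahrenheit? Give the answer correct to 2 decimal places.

Linear interpolation between the fixed points: C = (62.8 - 7.5) × 100 / (60 - 7.5) = 105.3333°C.
Then 105.3333 × 1.8 + 32 = 221.60°F.

221.60°F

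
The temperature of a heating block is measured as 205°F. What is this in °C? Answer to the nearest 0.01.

In Celsius: (205 - 32) × 5/9 = 96.1111°C.

96.11°C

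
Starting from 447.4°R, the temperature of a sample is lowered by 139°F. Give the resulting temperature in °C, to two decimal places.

Initial temperature in Celsius: (447.4 - 491.67) × 5/9 = -24.5944°C.
The 139°F change is an interval, so only the factor 5/9 applies: -139 × 5/9 = -77.2222°C.
Final Celsius temperature: -24.5944 - 77.2222 = -101.8167°C.

-101.82°C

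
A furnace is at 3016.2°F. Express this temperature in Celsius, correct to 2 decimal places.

In Celsius: (3016.2 - 32) × 5/9 = 1657.8889°C.

1657.89°C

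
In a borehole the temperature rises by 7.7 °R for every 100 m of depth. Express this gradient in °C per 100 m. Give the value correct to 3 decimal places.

4.278 °C/100 m

The quantity depends on a temperature interval, so only the ratio of degree sizes applies; the offset between the scales is irrelevant.
A change of 1°R is a change of 5/9°C, so 7.7 × 5/9 = 4.278.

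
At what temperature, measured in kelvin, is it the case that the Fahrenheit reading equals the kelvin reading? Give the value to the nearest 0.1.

Let K be the kelvin reading. The Fahrenheit reading is F = 1.8·K - 459.67.
Set F = K: 1.8·K - 459.67 = K.
(0.8)·K = 459.67  ⇒  K = 574.6.

574.6 K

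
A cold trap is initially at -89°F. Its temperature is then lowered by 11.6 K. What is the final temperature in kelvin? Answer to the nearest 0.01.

194.33 K

Initial temperature in Celsius: (-89 - 32) × 5/9 = -67.2222°C.
The 11.6 K change is an interval; Kelvin and Celsius degrees are the same size, so ΔC = -11.6°C.
Final Celsius temperature: -67.2222 - 11.6000 = -78.8222°C.
In kelvin: -78.8222 + 273.15 = 194.33 K.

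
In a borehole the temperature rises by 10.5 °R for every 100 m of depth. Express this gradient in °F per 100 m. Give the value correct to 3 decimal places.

10.500 °F/100 m

The quantity depends on a temperature interval, so only the ratio of degree sizes applies; the offset between the scales is irrelevant.
A change of 1°R is a change of 1°F, so 10.5 × 1 = 10.500.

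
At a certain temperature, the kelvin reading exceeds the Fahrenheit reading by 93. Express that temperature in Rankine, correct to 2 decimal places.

Let x be the Fahrenheit reading; then the kelvin reading is 5/9·x + 255.372.
(5/9·x + 255.372) - x = 93  ⇒  (-4/9)·x = -162.372  ⇒  x = 365.3375°F.
In Celsius: (365.3375 - 32) × 5/9 = 185.1875°C.
In Rankine: 185.1875 × 1.8 + 491.67 = 825.01°R.

825.01°R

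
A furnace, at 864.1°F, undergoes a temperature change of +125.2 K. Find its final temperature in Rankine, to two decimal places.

Initial temperature in Celsius: (864.1 - 32) × 5/9 = 462.2778°C.
The 125.2 K change is an interval; Kelvin and Celsius degrees are the same size, so ΔC = +125.2°C.
Final Celsius temperature: 462.2778 + 125.2000 = 587.4778°C.
In Rankine: 587.4778 × 1.8 + 491.67 = 1549.13°R.

1549.13°R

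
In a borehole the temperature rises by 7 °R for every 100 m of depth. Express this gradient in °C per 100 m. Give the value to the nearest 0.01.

3.89 °C/100 m

Since only a temperature interval is involved, the additive offset between the scales drops out.
A change of 1°R is a change of 5/9°C, so 7 × 5/9 = 3.89.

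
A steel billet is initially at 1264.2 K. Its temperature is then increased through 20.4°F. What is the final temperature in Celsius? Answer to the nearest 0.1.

Initial temperature in Celsius: 1264.2 - 273.15 = 991.0500°C.
The 20.4°F change is an interval, so only the factor 5/9 applies: +20.4 × 5/9 = +11.3333°C.
Final Celsius temperature: 991.0500 + 11.3333 = 1002.3833°C.

1002.4°C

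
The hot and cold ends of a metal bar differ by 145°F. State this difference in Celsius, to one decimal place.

80.6°C

An interval of 1°F corresponds to 5/9°C.
145 × 5/9 = 80.6.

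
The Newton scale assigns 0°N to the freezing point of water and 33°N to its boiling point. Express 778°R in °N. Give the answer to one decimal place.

52.5°N

First in Celsius: (778 - 491.67) × 5/9 = 159.0722°C.
Linearly onto the Newton scale: 0 + (159.0722 / 100) × (33 - 0) = 52.5°N.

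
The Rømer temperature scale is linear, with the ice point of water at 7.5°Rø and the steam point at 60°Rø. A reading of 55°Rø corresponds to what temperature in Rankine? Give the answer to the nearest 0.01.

654.53°R

Linear interpolation between the fixed points: C = (55 - 7.5) × 100 / (60 - 7.5) = 90.4762°C.
Then 90.4762 × 1.8 + 491.67 = 654.53°R.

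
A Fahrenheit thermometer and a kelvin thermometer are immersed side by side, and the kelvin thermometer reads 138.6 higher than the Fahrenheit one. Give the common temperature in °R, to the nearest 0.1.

Let x be the Fahrenheit reading; then the kelvin reading is 5/9·x + 255.372.
(5/9·x + 255.372) - x = 138.6  ⇒  (-4/9)·x = -116.772  ⇒  x = 262.7375°F.
In Celsius: (262.7375 - 32) × 5/9 = 128.1875°C.
In Rankine: 128.1875 × 1.8 + 491.67 = 722.4°R.

722.4°R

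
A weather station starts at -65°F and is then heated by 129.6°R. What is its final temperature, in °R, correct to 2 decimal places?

524.27°R

Initial temperature in Celsius: (-65 - 32) × 5/9 = -53.8889°C.
The 129.6°R change is an interval, so only the factor 5/9 applies: +129.6 × 5/9 = +72.0000°C.
Final Celsius temperature: -53.8889 + 72.0000 = 18.1111°C.
In Rankine: 18.1111 × 1.8 + 491.67 = 524.27°R.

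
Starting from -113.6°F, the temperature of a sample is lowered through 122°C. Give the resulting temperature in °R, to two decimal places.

Initial temperature in Celsius: (-113.6 - 32) × 5/9 = -80.8889°C.
Final Celsius temperature: -80.8889 - 122.0000 = -202.8889°C.
In Rankine: -202.8889 × 1.8 + 491.67 = 126.47°R.

126.47°R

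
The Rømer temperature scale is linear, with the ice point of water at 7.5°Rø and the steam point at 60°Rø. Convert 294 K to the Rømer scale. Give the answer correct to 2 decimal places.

First in Celsius: 294 - 273.15 = 20.8500°C.
Linearly onto the Rømer scale: 7.5 + (20.8500 / 100) × (60 - 7.5) = 18.45°Rø.

18.45°Rø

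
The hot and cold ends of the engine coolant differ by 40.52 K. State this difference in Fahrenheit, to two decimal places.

An interval of 1 K corresponds to 1.8°F.
40.52 × 1.8 = 72.94.

72.94°F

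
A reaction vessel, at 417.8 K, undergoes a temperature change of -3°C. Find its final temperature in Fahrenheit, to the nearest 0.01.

286.97°F

Initial temperature in Celsius: 417.8 - 273.15 = 144.6500°C.
Final Celsius temperature: 144.6500 - 3.0000 = 141.6500°C.
In Fahrenheit: 141.6500 × 1.8 + 32 = 286.97°F.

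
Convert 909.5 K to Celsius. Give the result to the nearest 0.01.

636.35°C

In Celsius: 909.5 - 273.15 = 636.3500°C.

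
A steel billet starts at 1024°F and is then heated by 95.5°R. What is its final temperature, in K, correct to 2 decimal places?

Initial temperature in Celsius: (1024 - 32) × 5/9 = 551.1111°C.
The 95.5°R change is an interval, so only the factor 5/9 applies: +95.5 × 5/9 = +53.0556°C.
Final Celsius temperature: 551.1111 + 53.0556 = 604.1667°C.
In kelvin: 604.1667 + 273.15 = 877.32 K.

877.32 K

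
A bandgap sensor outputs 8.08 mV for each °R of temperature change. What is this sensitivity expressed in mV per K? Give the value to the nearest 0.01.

14.54 mV per K

The quantity depends on a temperature interval, so only the ratio of degree sizes applies; the offset between the scales is irrelevant.
A change of 1 K is a change of 1.8°R, so per K the value is 8.08 × 1.8 = 14.54.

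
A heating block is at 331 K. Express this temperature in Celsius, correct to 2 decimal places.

57.85°C

In Celsius: 331 - 273.15 = 57.8500°C.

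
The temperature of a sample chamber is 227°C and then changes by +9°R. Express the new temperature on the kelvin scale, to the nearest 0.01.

The 9°R change is an interval, so only the factor 5/9 applies: +9 × 5/9 = +5.0000°C.
Final Celsius temperature: 227.0000 + 5.0000 = 232.0000°C.
In kelvin: 232.0000 + 273.15 = 505.15 K.

505.15 K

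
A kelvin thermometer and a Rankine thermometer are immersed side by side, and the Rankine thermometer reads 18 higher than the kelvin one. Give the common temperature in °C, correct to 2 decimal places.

Let x be the kelvin reading; then the Rankine reading is 1.8·x.
(1.8·x) - x = 18  ⇒  (0.8)·x = 18  ⇒  x = 22.5000 K.
In Celsius: 22.5 - 273.15 = -250.65°C.

-250.65°C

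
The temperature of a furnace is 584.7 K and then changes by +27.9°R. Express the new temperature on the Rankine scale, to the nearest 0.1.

1080.4°R

Initial temperature in Celsius: 584.7 - 273.15 = 311.5500°C.
The 27.9°R change is an interval, so only the factor 5/9 applies: +27.9 × 5/9 = +15.5000°C.
Final Celsius temperature: 311.5500 + 15.5000 = 327.0500°C.
In Rankine: 327.0500 × 1.8 + 491.67 = 1080.4°R.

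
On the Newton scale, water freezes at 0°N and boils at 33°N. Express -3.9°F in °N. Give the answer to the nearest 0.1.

-6.6°N

First in Celsius: (-3.9 - 32) × 5/9 = -19.9444°C.
Linearly onto the Newton scale: 0 + (-19.9444 / 100) × (33 - 0) = -6.6°N.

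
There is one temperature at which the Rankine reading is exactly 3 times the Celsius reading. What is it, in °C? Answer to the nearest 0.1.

409.7°C

Let C be the Celsius reading. The Rankine reading is R = 1.8·C + 491.67.
Require R = 3·C: 1.8·C + 491.67 = 3·C.
(-1.2)·C = -491.67  ⇒  C = 409.7.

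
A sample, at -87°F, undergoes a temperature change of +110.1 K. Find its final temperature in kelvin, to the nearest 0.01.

Initial temperature in Celsius: (-87 - 32) × 5/9 = -66.1111°C.
The 110.1 K change is an interval; Kelvin and Celsius degrees are the same size, so ΔC = +110.1°C.
Final Celsius temperature: -66.1111 + 110.1000 = 43.9889°C.
In kelvin: 43.9889 + 273.15 = 317.14 K.

317.14 K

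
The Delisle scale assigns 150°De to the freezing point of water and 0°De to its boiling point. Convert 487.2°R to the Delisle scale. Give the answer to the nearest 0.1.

153.7°De

First in Celsius: (487.2 - 491.67) × 5/9 = -2.4833°C.
Linearly onto the Delisle scale: 150 + (-2.4833 / 100) × (0 - 150) = 153.7°De.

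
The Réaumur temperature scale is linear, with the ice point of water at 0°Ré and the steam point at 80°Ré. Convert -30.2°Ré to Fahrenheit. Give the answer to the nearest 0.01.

Linear interpolation between the fixed points: C = (-30.2 - 0) × 100 / (80 - 0) = -37.7500°C.
Then -37.7500 × 1.8 + 32 = -35.95°F.

-35.95°F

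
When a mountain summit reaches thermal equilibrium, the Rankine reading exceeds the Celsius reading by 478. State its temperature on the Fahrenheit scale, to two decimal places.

Let x be the Celsius reading; then the Rankine reading is 1.8·x + 491.67.
(1.8·x + 491.67) - x = 478  ⇒  (0.8)·x = -13.67  ⇒  x = -17.0875°C.
In Fahrenheit: -17.0875 × 1.8 + 32 = 1.24°F.

1.24°F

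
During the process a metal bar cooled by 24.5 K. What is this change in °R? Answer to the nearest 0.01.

44.10°R

An interval of 1 K corresponds to 1.8°R.
24.5 × 1.8 = 44.10.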